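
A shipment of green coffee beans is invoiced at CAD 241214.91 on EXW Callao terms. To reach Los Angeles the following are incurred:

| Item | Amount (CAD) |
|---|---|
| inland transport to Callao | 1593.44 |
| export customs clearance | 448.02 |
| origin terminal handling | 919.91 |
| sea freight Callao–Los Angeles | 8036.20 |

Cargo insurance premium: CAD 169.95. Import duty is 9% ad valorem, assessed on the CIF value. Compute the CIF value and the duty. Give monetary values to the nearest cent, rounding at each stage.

CIF = EXW price + pre-shipment costs + freight + insurance
CIF = 241214.91 + 1593.44 + 448.02 + 919.91 + 8036.20 + 169.95 = 252382.43
Import duty = 252382.43 × 9% = 22714.42

CIF value: CAD 252382.43; import duty: CAD 22714.42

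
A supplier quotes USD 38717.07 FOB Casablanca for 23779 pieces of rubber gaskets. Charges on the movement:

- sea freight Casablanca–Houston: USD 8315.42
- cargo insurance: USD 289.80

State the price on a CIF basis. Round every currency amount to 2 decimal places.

From FOB to CIF, the seller additionally bears: freight, insurance.
CIF price = 38717.07 + 8315.42 + 289.80 = 47322.29

CIF price: USD 47322.29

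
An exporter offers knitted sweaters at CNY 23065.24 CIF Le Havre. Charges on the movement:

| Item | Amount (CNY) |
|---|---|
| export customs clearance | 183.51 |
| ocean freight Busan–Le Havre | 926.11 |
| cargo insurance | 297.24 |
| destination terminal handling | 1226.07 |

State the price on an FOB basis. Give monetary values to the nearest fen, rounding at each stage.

FOB price: CNY 21841.89

Not relevant to the conversion: export clearance — on the seller under both CIF and FOB; already in the CIF price and stays in the FOB price. destination terminal — on the buyer under both terms; not part of either seller's price.
From CIF to FOB, the seller no longer bears: freight, insurance.
FOB price = 23065.24 − 926.11 − 297.24 = 21841.89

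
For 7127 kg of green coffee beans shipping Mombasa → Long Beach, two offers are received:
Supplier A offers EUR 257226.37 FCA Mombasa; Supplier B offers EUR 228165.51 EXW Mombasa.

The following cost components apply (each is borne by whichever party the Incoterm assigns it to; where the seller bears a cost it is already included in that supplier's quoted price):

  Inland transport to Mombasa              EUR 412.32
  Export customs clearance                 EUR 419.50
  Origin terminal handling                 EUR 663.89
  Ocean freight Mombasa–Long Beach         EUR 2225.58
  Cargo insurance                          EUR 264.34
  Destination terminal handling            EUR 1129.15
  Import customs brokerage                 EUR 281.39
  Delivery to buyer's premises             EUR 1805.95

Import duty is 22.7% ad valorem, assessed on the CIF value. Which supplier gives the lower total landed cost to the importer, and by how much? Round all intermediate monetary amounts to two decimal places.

Supplier B is cheaper by EUR 34637.03

Supplier A (FCA):
CIF value = FCA price + origin terminal + freight + insurance = 257226.37 + 663.89 + 2225.58 + 264.34 = 260380.18
Import duty = 260380.18 × 22.7% = 59106.30
Buyer bears (A): 663.89 + 2225.58 + 264.34 + 1129.15 + 281.39 + 1805.95 = 6370.30
Landed cost (A) = invoice 257226.37 + 6370.30 + duty 59106.30 = 322702.97
Supplier B (EXW):
CIF value = EXW price + inland to port + export clearance + origin terminal + freight + insurance = 228165.51 + 412.32 + 419.50 + 663.89 + 2225.58 + 264.34 = 232151.14
Import duty = 232151.14 × 22.7% = 52698.31
Buyer bears (B): 412.32 + 419.50 + 663.89 + 2225.58 + 264.34 + 1129.15 + 281.39 + 1805.95 = 7202.12
Landed cost (B) = invoice 228165.51 + 7202.12 + duty 52698.31 = 288065.94
Difference = |322702.97 − 288065.94| = 34637.03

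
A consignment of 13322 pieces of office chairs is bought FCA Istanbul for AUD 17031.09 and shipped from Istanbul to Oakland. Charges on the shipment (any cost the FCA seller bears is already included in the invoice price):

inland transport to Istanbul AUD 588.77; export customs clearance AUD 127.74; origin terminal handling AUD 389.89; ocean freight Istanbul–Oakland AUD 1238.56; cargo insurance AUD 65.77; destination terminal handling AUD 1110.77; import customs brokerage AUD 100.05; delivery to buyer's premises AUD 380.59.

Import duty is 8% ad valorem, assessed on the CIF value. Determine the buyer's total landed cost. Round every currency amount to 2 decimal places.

FCA: the seller delivers export-cleared goods to the carrier; the buyer bears costs from that point.
Already in the invoice (seller's account under FCA): inland to port, export clearance — exclude.
CIF value = FCA price + origin terminal + freight + insurance = 17031.09 + 389.89 + 1238.56 + 65.77 = 18725.31
Import duty = 18725.31 × 8% = 1498.02
Buyer bears: origin terminal 389.89 + freight 1238.56 + insurance 65.77 + destination terminal 1110.77 + brokerage 100.05 + delivery 380.59 + duty 1498.02 = 4783.65
Landed cost = invoice 17031.09 + 4783.65 = 21814.74

Total landed cost: AUD 21814.74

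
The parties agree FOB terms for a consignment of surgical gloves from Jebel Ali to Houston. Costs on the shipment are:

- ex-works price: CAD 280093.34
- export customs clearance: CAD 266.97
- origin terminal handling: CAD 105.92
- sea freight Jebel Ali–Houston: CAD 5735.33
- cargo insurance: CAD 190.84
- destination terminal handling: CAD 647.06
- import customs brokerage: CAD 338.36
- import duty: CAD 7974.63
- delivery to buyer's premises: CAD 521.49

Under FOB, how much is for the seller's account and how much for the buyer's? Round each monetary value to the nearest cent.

Seller: CAD 280466.23; buyer: CAD 15407.71

FOB: the seller bears costs until goods are on board at the origin port; the buyer bears freight, insurance and all costs thereafter.
Seller's account: goods 280093.34 + export clearance 266.97 + origin terminal 105.92 = 280466.23
Buyer's account: freight 5735.33 + insurance 190.84 + destination terminal 647.06 + brokerage 338.36 + duty 7974.63 + delivery 521.49 = 15407.71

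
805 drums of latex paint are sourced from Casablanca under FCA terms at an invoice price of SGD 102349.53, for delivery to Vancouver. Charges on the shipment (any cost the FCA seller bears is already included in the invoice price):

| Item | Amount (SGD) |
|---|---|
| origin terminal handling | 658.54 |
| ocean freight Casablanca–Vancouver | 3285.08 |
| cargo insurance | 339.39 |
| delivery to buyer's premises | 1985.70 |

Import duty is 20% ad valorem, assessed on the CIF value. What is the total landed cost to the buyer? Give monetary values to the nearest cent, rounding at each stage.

FCA: the seller delivers export-cleared goods to the carrier; the buyer bears costs from that point.
CIF value = FCA price + origin terminal + freight + insurance = 102349.53 + 658.54 + 3285.08 + 339.39 = 106632.54
Import duty = 106632.54 × 20% = 21326.51
Buyer bears: origin terminal 658.54 + freight 3285.08 + insurance 339.39 + delivery 1985.70 + duty 21326.51 = 27595.22
Landed cost = invoice 102349.53 + 27595.22 = 129944.75

Total landed cost: SGD 129944.75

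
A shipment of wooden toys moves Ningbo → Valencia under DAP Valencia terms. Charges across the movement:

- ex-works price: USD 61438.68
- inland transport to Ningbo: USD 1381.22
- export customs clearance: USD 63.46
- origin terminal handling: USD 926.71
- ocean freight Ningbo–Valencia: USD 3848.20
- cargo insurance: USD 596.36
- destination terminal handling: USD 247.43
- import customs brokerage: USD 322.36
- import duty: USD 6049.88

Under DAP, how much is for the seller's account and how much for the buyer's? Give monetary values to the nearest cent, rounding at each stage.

Seller: USD 68502.06; buyer: USD 6372.24

DAP: the seller bears all costs to the named destination except import duty and clearance.
Seller's account: goods 61438.68 + inland to port 1381.22 + export clearance 63.46 + origin terminal 926.71 + freight 3848.20 + insurance 596.36 + destination terminal 247.43 = 68502.06
Buyer's account: brokerage 322.36 + duty 6049.88 = 6372.24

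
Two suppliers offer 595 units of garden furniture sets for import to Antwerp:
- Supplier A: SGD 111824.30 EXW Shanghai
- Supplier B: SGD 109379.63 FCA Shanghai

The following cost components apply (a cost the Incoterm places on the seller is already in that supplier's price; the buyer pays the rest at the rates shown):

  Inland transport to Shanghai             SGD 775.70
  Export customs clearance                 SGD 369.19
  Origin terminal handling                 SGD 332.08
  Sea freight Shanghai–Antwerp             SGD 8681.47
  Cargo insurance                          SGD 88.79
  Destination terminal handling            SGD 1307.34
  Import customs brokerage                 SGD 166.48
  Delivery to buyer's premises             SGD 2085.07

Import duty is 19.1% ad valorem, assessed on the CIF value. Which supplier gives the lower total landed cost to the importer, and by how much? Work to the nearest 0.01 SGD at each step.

Supplier B is cheaper by SGD 4275.16

Supplier A (EXW):
CIF value = EXW price + inland to port + export clearance + origin terminal + freight + insurance = 111824.30 + 775.70 + 369.19 + 332.08 + 8681.47 + 88.79 = 122071.53
Import duty = 122071.53 × 19.1% = 23315.66
Buyer bears (A): 775.70 + 369.19 + 332.08 + 8681.47 + 88.79 + 1307.34 + 166.48 + 2085.07 = 13806.12
Landed cost (A) = invoice 111824.30 + 13806.12 + duty 23315.66 = 148946.08
Supplier B (FCA):
CIF value = FCA price + origin terminal + freight + insurance = 109379.63 + 332.08 + 8681.47 + 88.79 = 118481.97
Import duty = 118481.97 × 19.1% = 22630.06
Buyer bears (B): 332.08 + 8681.47 + 88.79 + 1307.34 + 166.48 + 2085.07 = 12661.23
Landed cost (B) = invoice 109379.63 + 12661.23 + duty 22630.06 = 144670.92
Difference = |148946.08 − 144670.92| = 4275.16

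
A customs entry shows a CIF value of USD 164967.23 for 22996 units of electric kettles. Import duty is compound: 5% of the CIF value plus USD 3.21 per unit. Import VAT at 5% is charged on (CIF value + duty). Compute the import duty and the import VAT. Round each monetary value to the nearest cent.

Import duty: USD 82065.52; import VAT: USD 12351.64

Ad valorem component: 164967.23 × 5% = 8248.36
Specific component: 22996 × 3.21 = 73817.16
Import duty = 8248.36 + 73817.16 = 82065.52
VAT base = CIF + duty = 164967.23 + 82065.52 = 247032.75
Import VAT = 247032.75 × 5% = 12351.64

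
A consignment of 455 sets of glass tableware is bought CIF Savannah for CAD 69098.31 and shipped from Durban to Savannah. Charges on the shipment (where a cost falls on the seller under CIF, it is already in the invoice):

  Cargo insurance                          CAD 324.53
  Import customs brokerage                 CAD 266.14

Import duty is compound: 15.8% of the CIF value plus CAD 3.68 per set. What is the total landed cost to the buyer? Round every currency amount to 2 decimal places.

Total landed cost: CAD 81956.38

CIF: the seller pays costs through ocean freight and marine insurance to the destination port.
Already in the invoice (seller's account under CIF): insurance — exclude.
The CIF price already equals the CIF value: 69098.31
Ad valorem component: 69098.31 × 15.8% = 10917.53
Specific component: 455 × 3.68 = 1674.40
Import duty = 10917.53 + 1674.40 = 12591.93
Buyer bears: brokerage 266.14 + duty 12591.93 = 12858.07
Landed cost = invoice 69098.31 + 12858.07 = 81956.38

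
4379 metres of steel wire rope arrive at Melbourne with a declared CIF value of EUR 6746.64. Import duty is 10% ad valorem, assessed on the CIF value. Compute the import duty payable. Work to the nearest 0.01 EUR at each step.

Import duty = 6746.64 × 10% = 674.66

Import duty: EUR 674.66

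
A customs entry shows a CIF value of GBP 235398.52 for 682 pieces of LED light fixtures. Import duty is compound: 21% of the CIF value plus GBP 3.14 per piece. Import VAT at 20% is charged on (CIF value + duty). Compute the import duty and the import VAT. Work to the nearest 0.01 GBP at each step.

Import duty: GBP 51575.17; import VAT: GBP 57394.74

Ad valorem component: 235398.52 × 21% = 49433.69
Specific component: 682 × 3.14 = 2141.48
Import duty = 49433.69 + 2141.48 = 51575.17
VAT base = CIF + duty = 235398.52 + 51575.17 = 286973.69
Import VAT = 286973.69 × 20% = 57394.74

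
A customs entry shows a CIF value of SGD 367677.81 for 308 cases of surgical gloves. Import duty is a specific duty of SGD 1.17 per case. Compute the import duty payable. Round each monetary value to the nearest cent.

Import duty: SGD 360.36

Import duty = 308 × 1.17 = 360.36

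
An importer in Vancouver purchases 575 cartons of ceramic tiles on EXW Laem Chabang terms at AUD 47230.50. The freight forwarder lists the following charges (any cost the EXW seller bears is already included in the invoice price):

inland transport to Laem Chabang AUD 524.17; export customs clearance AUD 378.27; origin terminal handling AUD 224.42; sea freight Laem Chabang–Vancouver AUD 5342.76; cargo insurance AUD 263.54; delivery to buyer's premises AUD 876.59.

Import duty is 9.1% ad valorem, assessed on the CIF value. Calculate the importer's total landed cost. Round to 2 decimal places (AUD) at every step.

Total landed cost: AUD 59750.94

EXW: the seller makes goods available at their premises; the buyer bears all onward costs.
CIF value = EXW price + inland to port + export clearance + origin terminal + freight + insurance = 47230.50 + 524.17 + 378.27 + 224.42 + 5342.76 + 263.54 = 53963.66
Import duty = 53963.66 × 9.1% = 4910.69
Buyer bears: inland to port 524.17 + export clearance 378.27 + origin terminal 224.42 + freight 5342.76 + insurance 263.54 + delivery 876.59 + duty 4910.69 = 12520.44
Landed cost = invoice 47230.50 + 12520.44 = 59750.94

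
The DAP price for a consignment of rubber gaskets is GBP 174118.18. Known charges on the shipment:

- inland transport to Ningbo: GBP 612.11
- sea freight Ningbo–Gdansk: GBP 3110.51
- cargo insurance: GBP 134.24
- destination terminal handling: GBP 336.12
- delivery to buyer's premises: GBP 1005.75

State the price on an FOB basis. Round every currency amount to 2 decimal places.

FOB price: GBP 169531.56

Not relevant to the conversion: inland to port — on the seller under both DAP and FOB; already in the DAP price and stays in the FOB price.
From DAP to FOB, the seller no longer bears: freight, insurance, destination terminal, delivery.
FOB price = 174118.18 − 3110.51 − 134.24 − 336.12 − 1005.75 = 169531.56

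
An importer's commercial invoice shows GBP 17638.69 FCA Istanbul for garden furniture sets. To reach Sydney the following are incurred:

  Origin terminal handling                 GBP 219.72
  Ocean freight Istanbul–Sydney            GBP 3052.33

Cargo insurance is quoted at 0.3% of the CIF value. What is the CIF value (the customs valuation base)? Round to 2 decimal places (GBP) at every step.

Let C be the CIF value. C = FCA price + pre-shipment costs + freight + 0.3% × C
C − 0.3% × C = 17638.69 + 219.72 + 3052.33
0.997 × C = 20910.74
C = 20910.74 / 0.997 = 20973.66
Insurance premium = 0.3% × 20973.66 = 62.92

CIF value: GBP 20973.66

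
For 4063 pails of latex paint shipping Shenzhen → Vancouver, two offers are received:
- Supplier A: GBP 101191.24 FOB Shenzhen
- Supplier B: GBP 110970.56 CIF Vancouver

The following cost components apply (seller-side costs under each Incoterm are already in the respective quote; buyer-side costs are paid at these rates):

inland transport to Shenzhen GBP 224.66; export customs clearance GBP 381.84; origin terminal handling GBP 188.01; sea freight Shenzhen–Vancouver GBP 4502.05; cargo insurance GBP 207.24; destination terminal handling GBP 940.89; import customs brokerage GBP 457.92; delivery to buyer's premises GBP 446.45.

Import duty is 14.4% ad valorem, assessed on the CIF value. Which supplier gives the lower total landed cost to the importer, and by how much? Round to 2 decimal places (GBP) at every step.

Supplier A (FOB):
CIF value = FOB price + freight + insurance = 101191.24 + 4502.05 + 207.24 = 105900.53
Import duty = 105900.53 × 14.4% = 15249.68
Buyer bears (A): 4502.05 + 207.24 + 940.89 + 457.92 + 446.45 = 6554.55
Landed cost (A) = invoice 101191.24 + 6554.55 + duty 15249.68 = 122995.47
Supplier B (CIF):
The CIF price already equals the CIF value: 110970.56
Import duty = 110970.56 × 14.4% = 15979.76
Buyer bears (B): 940.89 + 457.92 + 446.45 = 1845.26
Landed cost (B) = invoice 110970.56 + 1845.26 + duty 15979.76 = 128795.58
Difference = |122995.47 − 128795.58| = 5800.11

Supplier A is cheaper by GBP 5800.11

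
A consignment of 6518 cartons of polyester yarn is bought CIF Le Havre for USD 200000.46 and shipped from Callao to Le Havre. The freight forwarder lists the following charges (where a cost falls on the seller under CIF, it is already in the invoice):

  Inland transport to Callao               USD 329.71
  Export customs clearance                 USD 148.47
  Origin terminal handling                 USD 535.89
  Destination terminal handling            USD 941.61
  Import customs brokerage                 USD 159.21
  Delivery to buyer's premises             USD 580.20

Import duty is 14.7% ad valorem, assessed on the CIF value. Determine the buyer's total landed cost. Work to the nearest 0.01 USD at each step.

CIF: the seller pays costs through ocean freight and marine insurance to the destination port.
Already in the invoice (seller's account under CIF): inland to port, export clearance, origin terminal — exclude.
The CIF price already equals the CIF value: 200000.46
Import duty = 200000.46 × 14.7% = 29400.07
Buyer bears: destination terminal 941.61 + brokerage 159.21 + delivery 580.20 + duty 29400.07 = 31081.09
Landed cost = invoice 200000.46 + 31081.09 = 231081.55

Total landed cost: USD 231081.55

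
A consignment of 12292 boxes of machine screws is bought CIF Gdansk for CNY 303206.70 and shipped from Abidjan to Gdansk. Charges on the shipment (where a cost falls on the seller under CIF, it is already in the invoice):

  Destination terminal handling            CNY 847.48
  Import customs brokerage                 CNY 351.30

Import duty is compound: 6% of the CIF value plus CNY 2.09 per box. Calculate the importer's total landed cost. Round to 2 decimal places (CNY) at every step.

CIF: the seller pays costs through ocean freight and marine insurance to the destination port.
The CIF price already equals the CIF value: 303206.70
Ad valorem component: 303206.70 × 6% = 18192.40
Specific component: 12292 × 2.09 = 25690.28
Import duty = 18192.40 + 25690.28 = 43882.68
Buyer bears: destination terminal 847.48 + brokerage 351.30 + duty 43882.68 = 45081.46
Landed cost = invoice 303206.70 + 45081.46 = 348288.16

Total landed cost: CNY 348288.16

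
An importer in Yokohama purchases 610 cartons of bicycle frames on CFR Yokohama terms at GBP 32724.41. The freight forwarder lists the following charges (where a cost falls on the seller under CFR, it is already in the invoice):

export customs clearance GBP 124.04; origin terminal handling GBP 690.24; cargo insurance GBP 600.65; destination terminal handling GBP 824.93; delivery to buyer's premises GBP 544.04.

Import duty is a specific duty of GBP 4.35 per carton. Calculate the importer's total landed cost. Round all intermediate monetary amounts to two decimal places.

Total landed cost: GBP 37347.53

CFR: the seller pays costs through ocean freight to the destination port, but not insurance.
Already in the invoice (seller's account under CFR): export clearance, origin terminal — exclude.
CIF value = CFR price + insurance = 32724.41 + 600.65 = 33325.06
Import duty = 610 × 4.35 = 2653.50
Buyer bears: insurance 600.65 + destination terminal 824.93 + delivery 544.04 + duty 2653.50 = 4623.12
Landed cost = invoice 32724.41 + 4623.12 = 37347.53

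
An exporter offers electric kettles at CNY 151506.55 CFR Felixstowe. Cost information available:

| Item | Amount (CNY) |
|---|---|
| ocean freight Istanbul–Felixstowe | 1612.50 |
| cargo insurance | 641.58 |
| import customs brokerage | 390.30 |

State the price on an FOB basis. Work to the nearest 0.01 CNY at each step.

Not relevant to the conversion: insurance, brokerage — on the buyer under both terms; not part of either seller's price.
From CFR to FOB, the seller no longer bears: freight.
FOB price = 151506.55 − 1612.50 = 149894.05

FOB price: CNY 149894.05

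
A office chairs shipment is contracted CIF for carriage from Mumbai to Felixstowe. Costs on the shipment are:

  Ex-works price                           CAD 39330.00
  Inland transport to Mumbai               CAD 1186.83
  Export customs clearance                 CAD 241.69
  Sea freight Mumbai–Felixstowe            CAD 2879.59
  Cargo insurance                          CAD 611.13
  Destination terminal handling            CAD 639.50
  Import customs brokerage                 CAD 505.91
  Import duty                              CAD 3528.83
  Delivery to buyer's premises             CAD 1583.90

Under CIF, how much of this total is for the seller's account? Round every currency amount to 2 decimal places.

CIF: the seller pays costs through ocean freight and marine insurance to the destination port.
Seller's account: goods 39330.00 + inland to port 1186.83 + export clearance 241.69 + freight 2879.59 + insurance 611.13 = 44249.24
Buyer's account: destination terminal 639.50 + brokerage 505.91 + duty 3528.83 + delivery 1583.90 = 6258.14

Seller's account: CAD 44249.24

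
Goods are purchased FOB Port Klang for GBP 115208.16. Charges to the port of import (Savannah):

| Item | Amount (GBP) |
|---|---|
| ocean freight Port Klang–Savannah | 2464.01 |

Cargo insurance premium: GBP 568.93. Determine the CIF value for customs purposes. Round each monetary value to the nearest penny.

CIF value: GBP 118241.10

CIF = FOB price + freight + insurance
CIF = 115208.16 + 2464.01 + 568.93 = 118241.10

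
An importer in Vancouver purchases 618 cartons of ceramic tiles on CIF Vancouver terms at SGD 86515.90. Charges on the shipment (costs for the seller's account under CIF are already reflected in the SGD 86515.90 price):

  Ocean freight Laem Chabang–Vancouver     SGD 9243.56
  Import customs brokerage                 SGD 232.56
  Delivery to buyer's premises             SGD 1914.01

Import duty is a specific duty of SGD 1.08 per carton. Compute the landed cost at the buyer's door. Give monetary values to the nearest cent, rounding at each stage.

CIF: the seller pays costs through ocean freight and marine insurance to the destination port.
Already in the invoice (seller's account under CIF): freight — exclude.
The CIF price already equals the CIF value: 86515.90
Import duty = 618 × 1.08 = 667.44
Buyer bears: brokerage 232.56 + delivery 1914.01 + duty 667.44 = 2814.01
Landed cost = invoice 86515.90 + 2814.01 = 89329.91

Total landed cost: SGD 89329.91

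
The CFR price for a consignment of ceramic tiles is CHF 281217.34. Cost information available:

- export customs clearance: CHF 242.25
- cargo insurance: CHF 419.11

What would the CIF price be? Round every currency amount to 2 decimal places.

CIF price: CHF 281636.45

Not relevant to the conversion: export clearance — on the seller under both CFR and CIF; already in the CFR price and stays in the CIF price.
From CFR to CIF, the seller additionally bears: insurance.
CIF price = 281217.34 + 419.11 = 281636.45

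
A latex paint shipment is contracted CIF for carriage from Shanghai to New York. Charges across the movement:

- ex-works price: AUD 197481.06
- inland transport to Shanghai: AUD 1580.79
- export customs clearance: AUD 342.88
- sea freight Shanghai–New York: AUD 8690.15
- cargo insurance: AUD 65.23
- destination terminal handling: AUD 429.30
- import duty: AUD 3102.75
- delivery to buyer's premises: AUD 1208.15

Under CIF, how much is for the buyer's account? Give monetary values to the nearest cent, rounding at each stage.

CIF: the seller pays costs through ocean freight and marine insurance to the destination port.
Seller's account: goods 197481.06 + inland to port 1580.79 + export clearance 342.88 + freight 8690.15 + insurance 65.23 = 208160.11
Buyer's account: destination terminal 429.30 + duty 3102.75 + delivery 1208.15 = 4740.20

Buyer's account: AUD 4740.20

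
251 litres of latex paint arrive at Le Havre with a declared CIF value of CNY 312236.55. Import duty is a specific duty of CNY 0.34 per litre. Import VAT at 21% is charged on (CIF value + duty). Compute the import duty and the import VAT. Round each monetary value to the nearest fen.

Import duty: CNY 85.34; import VAT: CNY 65587.60

Import duty = 251 × 0.34 = 85.34
VAT base = CIF + duty = 312236.55 + 85.34 = 312321.89
Import VAT = 312321.89 × 21% = 65587.60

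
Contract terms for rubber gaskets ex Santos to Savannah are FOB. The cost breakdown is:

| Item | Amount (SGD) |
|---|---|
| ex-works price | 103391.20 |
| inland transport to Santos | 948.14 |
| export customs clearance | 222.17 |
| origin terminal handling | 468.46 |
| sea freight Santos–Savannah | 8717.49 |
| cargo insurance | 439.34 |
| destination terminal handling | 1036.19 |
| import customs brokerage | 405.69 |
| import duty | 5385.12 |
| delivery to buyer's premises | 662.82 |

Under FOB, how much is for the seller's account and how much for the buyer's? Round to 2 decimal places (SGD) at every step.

Seller: SGD 105029.97; buyer: SGD 16646.65

FOB: the seller bears costs until goods are on board at the origin port; the buyer bears freight, insurance and all costs thereafter.
Seller's account: goods 103391.20 + inland to port 948.14 + export clearance 222.17 + origin terminal 468.46 = 105029.97
Buyer's account: freight 8717.49 + insurance 439.34 + destination terminal 1036.19 + brokerage 405.69 + duty 5385.12 + delivery 662.82 = 16646.65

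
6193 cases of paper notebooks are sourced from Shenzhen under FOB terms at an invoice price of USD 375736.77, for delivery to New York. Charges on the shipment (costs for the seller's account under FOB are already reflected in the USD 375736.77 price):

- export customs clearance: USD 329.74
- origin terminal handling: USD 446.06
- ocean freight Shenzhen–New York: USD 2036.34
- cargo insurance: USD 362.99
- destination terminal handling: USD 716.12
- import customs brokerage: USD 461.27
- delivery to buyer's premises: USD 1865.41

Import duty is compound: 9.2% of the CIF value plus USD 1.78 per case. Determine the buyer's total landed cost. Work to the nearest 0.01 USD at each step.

Total landed cost: USD 426990.96

FOB: the seller bears costs until goods are on board at the origin port; the buyer bears freight, insurance and all costs thereafter.
Already in the invoice (seller's account under FOB): export clearance, origin terminal — exclude.
CIF value = FOB price + freight + insurance = 375736.77 + 2036.34 + 362.99 = 378136.10
Ad valorem component: 378136.10 × 9.2% = 34788.52
Specific component: 6193 × 1.78 = 11023.54
Import duty = 34788.52 + 11023.54 = 45812.06
Buyer bears: freight 2036.34 + insurance 362.99 + destination terminal 716.12 + brokerage 461.27 + delivery 1865.41 + duty 45812.06 = 51254.19
Landed cost = invoice 375736.77 + 51254.19 = 426990.96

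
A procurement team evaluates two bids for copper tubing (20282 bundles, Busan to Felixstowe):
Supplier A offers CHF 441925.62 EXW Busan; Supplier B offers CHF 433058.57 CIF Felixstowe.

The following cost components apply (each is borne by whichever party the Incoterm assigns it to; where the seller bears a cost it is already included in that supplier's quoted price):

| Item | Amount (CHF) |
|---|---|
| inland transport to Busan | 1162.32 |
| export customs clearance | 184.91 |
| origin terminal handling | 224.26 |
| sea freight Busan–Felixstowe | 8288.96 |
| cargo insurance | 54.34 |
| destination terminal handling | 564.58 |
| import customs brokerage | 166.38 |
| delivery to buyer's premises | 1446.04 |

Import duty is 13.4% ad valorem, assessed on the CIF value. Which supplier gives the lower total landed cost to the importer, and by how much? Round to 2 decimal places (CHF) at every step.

Supplier B is cheaper by CHF 21298.60

Supplier A (EXW):
CIF value = EXW price + inland to port + export clearance + origin terminal + freight + insurance = 441925.62 + 1162.32 + 184.91 + 224.26 + 8288.96 + 54.34 = 451840.41
Import duty = 451840.41 × 13.4% = 60546.61
Buyer bears (A): 1162.32 + 184.91 + 224.26 + 8288.96 + 54.34 + 564.58 + 166.38 + 1446.04 = 12091.79
Landed cost (A) = invoice 441925.62 + 12091.79 + duty 60546.61 = 514564.02
Supplier B (CIF):
The CIF price already equals the CIF value: 433058.57
Import duty = 433058.57 × 13.4% = 58029.85
Buyer bears (B): 564.58 + 166.38 + 1446.04 = 2177.00
Landed cost (B) = invoice 433058.57 + 2177.00 + duty 58029.85 = 493265.42
Difference = |514564.02 − 493265.42| = 21298.60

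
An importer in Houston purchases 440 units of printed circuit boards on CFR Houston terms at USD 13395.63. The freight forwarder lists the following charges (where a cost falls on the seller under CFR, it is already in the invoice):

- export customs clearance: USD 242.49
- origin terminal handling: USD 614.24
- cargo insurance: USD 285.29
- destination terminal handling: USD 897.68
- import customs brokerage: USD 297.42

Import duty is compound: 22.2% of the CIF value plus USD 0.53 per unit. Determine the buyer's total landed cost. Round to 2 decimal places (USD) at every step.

Total landed cost: USD 18146.38

CFR: the seller pays costs through ocean freight to the destination port, but not insurance.
Already in the invoice (seller's account under CFR): export clearance, origin terminal — exclude.
CIF value = CFR price + insurance = 13395.63 + 285.29 = 13680.92
Ad valorem component: 13680.92 × 22.2% = 3037.16
Specific component: 440 × 0.53 = 233.20
Import duty = 3037.16 + 233.20 = 3270.36
Buyer bears: insurance 285.29 + destination terminal 897.68 + brokerage 297.42 + duty 3270.36 = 4750.75
Landed cost = invoice 13395.63 + 4750.75 = 18146.38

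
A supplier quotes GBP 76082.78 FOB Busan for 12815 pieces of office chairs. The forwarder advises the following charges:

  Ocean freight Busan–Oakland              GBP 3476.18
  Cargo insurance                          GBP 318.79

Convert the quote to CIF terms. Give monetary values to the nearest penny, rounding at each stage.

CIF price: GBP 79877.75

From FOB to CIF, the seller additionally bears: freight, insurance.
CIF price = 76082.78 + 3476.18 + 318.79 = 79877.75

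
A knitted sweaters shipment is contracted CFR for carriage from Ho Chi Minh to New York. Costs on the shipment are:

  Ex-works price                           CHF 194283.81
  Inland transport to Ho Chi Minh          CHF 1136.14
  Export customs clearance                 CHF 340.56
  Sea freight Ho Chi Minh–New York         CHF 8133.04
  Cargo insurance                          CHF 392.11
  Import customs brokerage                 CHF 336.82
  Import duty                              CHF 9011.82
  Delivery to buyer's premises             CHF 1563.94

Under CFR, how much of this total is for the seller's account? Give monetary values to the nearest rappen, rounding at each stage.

Seller's account: CHF 203893.55

CFR: the seller pays costs through ocean freight to the destination port, but not insurance.
Seller's account: goods 194283.81 + inland to port 1136.14 + export clearance 340.56 + freight 8133.04 = 203893.55
Buyer's account: insurance 392.11 + brokerage 336.82 + duty 9011.82 + delivery 1563.94 = 11304.69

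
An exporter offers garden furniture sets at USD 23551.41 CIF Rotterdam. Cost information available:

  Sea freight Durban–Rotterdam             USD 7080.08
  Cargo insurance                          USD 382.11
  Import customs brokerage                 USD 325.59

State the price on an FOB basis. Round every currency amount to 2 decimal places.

FOB price: USD 16089.22

Not relevant to the conversion: brokerage — on the buyer under both terms; not part of either seller's price.
From CIF to FOB, the seller no longer bears: freight, insurance.
FOB price = 23551.41 − 7080.08 − 382.11 = 16089.22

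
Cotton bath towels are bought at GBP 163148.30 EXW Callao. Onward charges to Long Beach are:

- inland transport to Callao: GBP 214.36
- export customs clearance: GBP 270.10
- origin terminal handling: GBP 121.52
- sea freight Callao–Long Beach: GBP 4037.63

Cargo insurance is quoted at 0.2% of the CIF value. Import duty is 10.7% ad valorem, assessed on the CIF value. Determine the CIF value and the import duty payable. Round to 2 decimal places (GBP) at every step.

Let C be the CIF value. C = EXW price + pre-shipment costs + freight + 0.2% × C
C − 0.2% × C = 163148.30 + 214.36 + 270.10 + 121.52 + 4037.63
0.998 × C = 167791.91
C = 167791.91 / 0.998 = 168128.17
Insurance premium = 0.2% × 168128.17 = 336.26
Import duty = 168128.17 × 10.7% = 17989.71

CIF value: GBP 168128.17; import duty: GBP 17989.71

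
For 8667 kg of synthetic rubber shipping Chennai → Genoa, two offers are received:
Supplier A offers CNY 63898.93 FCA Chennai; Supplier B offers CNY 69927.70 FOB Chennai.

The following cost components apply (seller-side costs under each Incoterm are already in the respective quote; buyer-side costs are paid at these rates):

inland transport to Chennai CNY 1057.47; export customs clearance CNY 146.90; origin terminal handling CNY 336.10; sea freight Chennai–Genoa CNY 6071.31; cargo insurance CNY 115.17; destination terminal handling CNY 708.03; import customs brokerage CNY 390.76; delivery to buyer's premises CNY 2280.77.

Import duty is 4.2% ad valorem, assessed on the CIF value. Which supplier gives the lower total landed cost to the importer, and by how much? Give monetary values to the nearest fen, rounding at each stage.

Supplier A (FCA):
CIF value = FCA price + origin terminal + freight + insurance = 63898.93 + 336.10 + 6071.31 + 115.17 = 70421.51
Import duty = 70421.51 × 4.2% = 2957.70
Buyer bears (A): 336.10 + 6071.31 + 115.17 + 708.03 + 390.76 + 2280.77 = 9902.14
Landed cost (A) = invoice 63898.93 + 9902.14 + duty 2957.70 = 76758.77
Supplier B (FOB):
CIF value = FOB price + freight + insurance = 69927.70 + 6071.31 + 115.17 = 76114.18
Import duty = 76114.18 × 4.2% = 3196.80
Buyer bears (B): 6071.31 + 115.17 + 708.03 + 390.76 + 2280.77 = 9566.04
Landed cost (B) = invoice 69927.70 + 9566.04 + duty 3196.80 = 82690.54
Difference = |76758.77 − 82690.54| = 5931.77

Supplier A is cheaper by CNY 5931.77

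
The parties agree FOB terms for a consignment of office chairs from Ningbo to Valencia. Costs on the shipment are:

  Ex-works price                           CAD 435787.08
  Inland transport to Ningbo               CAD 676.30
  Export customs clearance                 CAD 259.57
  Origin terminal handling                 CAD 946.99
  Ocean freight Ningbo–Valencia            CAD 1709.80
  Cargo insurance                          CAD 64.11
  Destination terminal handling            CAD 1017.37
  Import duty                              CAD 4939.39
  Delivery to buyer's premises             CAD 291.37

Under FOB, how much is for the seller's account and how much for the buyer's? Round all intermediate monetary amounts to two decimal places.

FOB: the seller bears costs until goods are on board at the origin port; the buyer bears freight, insurance and all costs thereafter.
Seller's account: goods 435787.08 + inland to port 676.30 + export clearance 259.57 + origin terminal 946.99 = 437669.94
Buyer's account: freight 1709.80 + insurance 64.11 + destination terminal 1017.37 + duty 4939.39 + delivery 291.37 = 8022.04

Seller: CAD 437669.94; buyer: CAD 8022.04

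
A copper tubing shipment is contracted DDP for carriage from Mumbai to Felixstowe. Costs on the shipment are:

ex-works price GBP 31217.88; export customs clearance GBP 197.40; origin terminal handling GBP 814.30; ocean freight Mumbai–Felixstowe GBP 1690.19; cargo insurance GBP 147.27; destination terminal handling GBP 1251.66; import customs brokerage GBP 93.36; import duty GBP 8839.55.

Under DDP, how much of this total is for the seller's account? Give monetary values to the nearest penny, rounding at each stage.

DDP: the seller bears all costs including import duty.
Seller's account: goods 31217.88 + export clearance 197.40 + origin terminal 814.30 + freight 1690.19 + insurance 147.27 + destination terminal 1251.66 + brokerage 93.36 + duty 8839.55 = 44251.61
Buyer's account: 0.00

Seller's account: GBP 44251.61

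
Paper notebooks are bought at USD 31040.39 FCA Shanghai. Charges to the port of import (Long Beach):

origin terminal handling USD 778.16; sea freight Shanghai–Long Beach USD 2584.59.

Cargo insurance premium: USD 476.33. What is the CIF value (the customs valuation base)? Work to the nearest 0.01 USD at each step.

CIF value: USD 34879.47

CIF = FCA price + pre-shipment costs + freight + insurance
CIF = 31040.39 + 778.16 + 2584.59 + 476.33 = 34879.47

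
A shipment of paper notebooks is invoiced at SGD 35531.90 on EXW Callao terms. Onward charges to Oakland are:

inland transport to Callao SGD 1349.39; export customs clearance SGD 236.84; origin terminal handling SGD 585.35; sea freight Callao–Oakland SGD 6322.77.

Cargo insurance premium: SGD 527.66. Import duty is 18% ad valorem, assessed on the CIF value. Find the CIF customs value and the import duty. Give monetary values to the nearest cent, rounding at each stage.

CIF = EXW price + pre-shipment costs + freight + insurance
CIF = 35531.90 + 1349.39 + 236.84 + 585.35 + 6322.77 + 527.66 = 44553.91
Import duty = 44553.91 × 18% = 8019.70

CIF value: SGD 44553.91; import duty: SGD 8019.70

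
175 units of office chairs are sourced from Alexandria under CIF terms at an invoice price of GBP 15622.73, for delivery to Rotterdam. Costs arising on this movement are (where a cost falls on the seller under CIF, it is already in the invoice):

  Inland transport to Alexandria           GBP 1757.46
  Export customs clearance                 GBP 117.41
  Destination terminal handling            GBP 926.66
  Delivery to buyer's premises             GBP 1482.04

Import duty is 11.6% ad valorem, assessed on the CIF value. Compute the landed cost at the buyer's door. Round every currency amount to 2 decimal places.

Total landed cost: GBP 19843.67

CIF: the seller pays costs through ocean freight and marine insurance to the destination port.
Already in the invoice (seller's account under CIF): inland to port, export clearance — exclude.
The CIF price already equals the CIF value: 15622.73
Import duty = 15622.73 × 11.6% = 1812.24
Buyer bears: destination terminal 926.66 + delivery 1482.04 + duty 1812.24 = 4220.94
Landed cost = invoice 15622.73 + 4220.94 = 19843.67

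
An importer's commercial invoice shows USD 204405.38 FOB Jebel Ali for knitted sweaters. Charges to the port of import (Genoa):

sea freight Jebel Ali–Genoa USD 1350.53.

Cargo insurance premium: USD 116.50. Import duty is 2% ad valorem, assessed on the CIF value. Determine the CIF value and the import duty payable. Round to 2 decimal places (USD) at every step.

CIF = FOB price + freight + insurance
CIF = 204405.38 + 1350.53 + 116.50 = 205872.41
Import duty = 205872.41 × 2% = 4117.45

CIF value: USD 205872.41; import duty: USD 4117.45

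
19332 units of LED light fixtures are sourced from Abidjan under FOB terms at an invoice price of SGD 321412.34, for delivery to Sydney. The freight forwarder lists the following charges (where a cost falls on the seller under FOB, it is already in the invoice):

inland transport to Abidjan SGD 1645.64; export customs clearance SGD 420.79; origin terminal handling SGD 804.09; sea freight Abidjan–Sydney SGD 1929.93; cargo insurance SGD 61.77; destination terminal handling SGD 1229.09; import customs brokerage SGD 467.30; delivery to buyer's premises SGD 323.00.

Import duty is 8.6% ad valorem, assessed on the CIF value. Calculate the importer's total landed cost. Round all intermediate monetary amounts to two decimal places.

Total landed cost: SGD 353236.18

FOB: the seller bears costs until goods are on board at the origin port; the buyer bears freight, insurance and all costs thereafter.
Already in the invoice (seller's account under FOB): inland to port, export clearance, origin terminal — exclude.
CIF value = FOB price + freight + insurance = 321412.34 + 1929.93 + 61.77 = 323404.04
Import duty = 323404.04 × 8.6% = 27812.75
Buyer bears: freight 1929.93 + insurance 61.77 + destination terminal 1229.09 + brokerage 467.30 + delivery 323.00 + duty 27812.75 = 31823.84
Landed cost = invoice 321412.34 + 31823.84 = 353236.18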